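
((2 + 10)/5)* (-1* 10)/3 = -8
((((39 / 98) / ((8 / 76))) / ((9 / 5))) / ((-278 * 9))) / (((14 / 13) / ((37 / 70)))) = -118807 / 288350496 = -0.00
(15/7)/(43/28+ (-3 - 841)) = -20/7863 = -0.00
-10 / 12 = -5 / 6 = -0.83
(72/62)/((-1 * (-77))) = 36/2387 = 0.02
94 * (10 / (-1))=-940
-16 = -16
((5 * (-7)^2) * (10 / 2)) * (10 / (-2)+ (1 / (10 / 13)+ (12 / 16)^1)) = -14455 / 4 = -3613.75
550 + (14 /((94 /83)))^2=1552511 /2209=702.81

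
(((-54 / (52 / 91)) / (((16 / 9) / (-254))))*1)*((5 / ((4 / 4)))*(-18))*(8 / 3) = -3240405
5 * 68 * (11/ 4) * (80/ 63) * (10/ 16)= 46750/ 63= 742.06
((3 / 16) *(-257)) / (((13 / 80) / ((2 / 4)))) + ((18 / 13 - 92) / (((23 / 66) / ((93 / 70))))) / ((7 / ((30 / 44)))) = -5330571 / 29302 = -181.92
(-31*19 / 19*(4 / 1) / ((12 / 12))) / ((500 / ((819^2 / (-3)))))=6931197 / 125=55449.58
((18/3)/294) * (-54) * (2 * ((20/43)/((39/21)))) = -2160/3913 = -0.55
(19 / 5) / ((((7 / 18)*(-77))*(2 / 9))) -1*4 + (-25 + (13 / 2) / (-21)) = -483169 / 16170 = -29.88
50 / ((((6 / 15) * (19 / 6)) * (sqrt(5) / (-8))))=-1200 * sqrt(5) / 19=-141.23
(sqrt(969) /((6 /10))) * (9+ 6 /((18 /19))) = 230 * sqrt(969) /9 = 795.51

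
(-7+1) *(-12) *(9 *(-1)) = -648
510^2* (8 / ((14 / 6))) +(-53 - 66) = 6241567 / 7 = 891652.43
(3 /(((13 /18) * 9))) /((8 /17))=51 /52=0.98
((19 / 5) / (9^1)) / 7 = 19 / 315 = 0.06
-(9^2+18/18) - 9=-91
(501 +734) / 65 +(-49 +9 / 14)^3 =-113059.98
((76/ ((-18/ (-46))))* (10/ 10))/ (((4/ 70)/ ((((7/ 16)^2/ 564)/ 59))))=0.02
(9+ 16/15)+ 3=13.07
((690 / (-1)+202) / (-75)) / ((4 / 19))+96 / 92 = 55114 / 1725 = 31.95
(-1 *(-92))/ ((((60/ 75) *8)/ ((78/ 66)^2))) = 19435/ 968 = 20.08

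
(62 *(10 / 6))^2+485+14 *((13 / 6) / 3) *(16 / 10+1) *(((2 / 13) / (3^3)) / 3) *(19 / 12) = 244131679 / 21870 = 11162.86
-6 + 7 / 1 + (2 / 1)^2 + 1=6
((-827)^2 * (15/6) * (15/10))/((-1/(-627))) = 6432352245/4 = 1608088061.25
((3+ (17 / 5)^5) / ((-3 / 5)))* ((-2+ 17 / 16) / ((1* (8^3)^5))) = 89327 / 4398046511104000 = 0.00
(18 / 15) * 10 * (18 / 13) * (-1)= -216 / 13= -16.62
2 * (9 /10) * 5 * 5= 45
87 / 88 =0.99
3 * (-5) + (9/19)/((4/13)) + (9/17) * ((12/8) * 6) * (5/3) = -5.52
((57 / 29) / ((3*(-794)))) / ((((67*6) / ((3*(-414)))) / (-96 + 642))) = 1073709 / 771371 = 1.39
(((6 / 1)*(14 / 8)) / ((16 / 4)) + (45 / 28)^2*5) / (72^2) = 4061 / 1354752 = 0.00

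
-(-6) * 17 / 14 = 51 / 7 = 7.29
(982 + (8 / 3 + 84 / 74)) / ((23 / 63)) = 2297904 / 851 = 2700.24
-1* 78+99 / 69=-1761 / 23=-76.57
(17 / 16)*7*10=74.38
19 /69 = 0.28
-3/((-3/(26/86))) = 13/43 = 0.30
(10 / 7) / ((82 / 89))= 445 / 287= 1.55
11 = 11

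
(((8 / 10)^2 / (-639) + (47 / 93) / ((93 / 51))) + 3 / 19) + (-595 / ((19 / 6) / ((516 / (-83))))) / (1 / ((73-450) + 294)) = -28280053584394 / 291687525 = -96953.25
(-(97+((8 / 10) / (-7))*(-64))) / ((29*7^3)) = -3651 / 348145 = -0.01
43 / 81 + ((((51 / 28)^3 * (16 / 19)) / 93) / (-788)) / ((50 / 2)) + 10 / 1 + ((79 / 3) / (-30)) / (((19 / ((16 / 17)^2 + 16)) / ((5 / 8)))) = 3742783899551447 / 372664903388400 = 10.04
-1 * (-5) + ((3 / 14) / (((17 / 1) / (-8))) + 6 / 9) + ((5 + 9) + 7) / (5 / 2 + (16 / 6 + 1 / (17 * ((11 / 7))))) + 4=28351819 / 2084523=13.60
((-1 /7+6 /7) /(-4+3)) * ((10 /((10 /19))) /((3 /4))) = -380 /21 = -18.10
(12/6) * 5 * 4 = 40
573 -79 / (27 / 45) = 1324 / 3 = 441.33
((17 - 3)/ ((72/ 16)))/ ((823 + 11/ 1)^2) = 7/ 1565001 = 0.00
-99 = -99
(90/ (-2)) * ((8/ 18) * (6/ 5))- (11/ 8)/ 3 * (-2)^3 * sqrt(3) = -17.65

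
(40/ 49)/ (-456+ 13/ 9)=-360/ 200459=-0.00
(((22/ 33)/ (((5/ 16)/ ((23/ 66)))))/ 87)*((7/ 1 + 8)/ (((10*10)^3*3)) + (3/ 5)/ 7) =2760161/ 3768187500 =0.00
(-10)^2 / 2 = 50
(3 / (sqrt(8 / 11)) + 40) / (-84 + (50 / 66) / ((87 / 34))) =-57420 / 120157 - 8613 * sqrt(22) / 961256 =-0.52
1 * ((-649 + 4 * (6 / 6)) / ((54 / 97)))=-20855 / 18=-1158.61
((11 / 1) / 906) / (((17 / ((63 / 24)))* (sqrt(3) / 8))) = 0.01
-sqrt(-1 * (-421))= -sqrt(421)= -20.52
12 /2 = 6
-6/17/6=-1/17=-0.06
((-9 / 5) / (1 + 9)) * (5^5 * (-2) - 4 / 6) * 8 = 225024 / 25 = 9000.96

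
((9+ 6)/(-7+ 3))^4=50625/256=197.75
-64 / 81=-0.79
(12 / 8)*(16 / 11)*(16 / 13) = 384 / 143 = 2.69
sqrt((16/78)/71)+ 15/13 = 2*sqrt(5538)/2769+ 15/13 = 1.21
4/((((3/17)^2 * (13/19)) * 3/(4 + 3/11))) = 1032308/3861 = 267.37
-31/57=-0.54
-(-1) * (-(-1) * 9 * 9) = 81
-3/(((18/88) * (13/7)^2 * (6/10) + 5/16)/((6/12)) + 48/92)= -1487640/988441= -1.51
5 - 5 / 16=75 / 16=4.69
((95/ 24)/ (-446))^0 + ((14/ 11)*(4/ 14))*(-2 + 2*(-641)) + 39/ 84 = -143357/ 308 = -465.44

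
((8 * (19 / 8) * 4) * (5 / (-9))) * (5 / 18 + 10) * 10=-351500 / 81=-4339.51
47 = 47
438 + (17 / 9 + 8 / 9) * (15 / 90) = 23677 / 54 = 438.46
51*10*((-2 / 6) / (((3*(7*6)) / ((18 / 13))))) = -170 / 91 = -1.87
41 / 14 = 2.93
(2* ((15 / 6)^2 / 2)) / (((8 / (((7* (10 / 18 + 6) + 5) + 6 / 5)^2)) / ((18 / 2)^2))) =171698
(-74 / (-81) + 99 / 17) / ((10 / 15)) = 9277 / 918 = 10.11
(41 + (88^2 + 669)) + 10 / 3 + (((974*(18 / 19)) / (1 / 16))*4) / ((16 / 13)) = 56439.65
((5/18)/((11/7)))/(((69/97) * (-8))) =-3395/109296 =-0.03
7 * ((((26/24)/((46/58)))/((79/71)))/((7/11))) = 294437/21804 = 13.50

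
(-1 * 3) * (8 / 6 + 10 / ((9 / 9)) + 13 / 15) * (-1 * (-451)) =-82533 / 5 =-16506.60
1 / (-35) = -0.03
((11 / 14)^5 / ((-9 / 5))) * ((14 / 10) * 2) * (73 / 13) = -2.62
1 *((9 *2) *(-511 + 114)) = -7146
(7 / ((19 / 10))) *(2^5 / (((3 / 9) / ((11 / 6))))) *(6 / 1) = 73920 / 19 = 3890.53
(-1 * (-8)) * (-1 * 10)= -80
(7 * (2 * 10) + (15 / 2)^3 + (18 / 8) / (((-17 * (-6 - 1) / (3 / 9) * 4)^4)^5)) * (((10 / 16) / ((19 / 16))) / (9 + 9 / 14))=310471213948480939803085918749817907150441889081130264437813411841 / 10123739568127806904114608378748233679845967843548058201595314176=30.67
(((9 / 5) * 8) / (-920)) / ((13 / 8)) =-72 / 7475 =-0.01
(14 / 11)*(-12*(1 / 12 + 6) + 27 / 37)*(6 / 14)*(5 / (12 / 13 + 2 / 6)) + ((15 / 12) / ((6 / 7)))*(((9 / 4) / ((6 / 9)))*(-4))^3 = -682834275 / 182336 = -3744.92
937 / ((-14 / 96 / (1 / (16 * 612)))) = -937 / 1428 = -0.66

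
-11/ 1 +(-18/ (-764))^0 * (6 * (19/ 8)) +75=313/ 4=78.25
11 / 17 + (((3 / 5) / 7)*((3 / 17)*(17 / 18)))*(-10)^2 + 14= 1913 / 119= 16.08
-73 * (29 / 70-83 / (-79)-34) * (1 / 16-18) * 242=-65158205607 / 6320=-10309842.66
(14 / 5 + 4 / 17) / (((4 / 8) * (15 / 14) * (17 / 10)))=4816 / 1445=3.33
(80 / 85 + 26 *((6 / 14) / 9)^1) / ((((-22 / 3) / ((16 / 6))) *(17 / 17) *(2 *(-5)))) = 0.08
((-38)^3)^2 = 3010936384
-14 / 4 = -7 / 2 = -3.50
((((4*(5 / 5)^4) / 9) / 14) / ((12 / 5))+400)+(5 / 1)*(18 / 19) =2906915 / 7182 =404.75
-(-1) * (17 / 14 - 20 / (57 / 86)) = -23111 / 798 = -28.96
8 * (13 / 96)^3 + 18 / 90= 121577 / 552960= 0.22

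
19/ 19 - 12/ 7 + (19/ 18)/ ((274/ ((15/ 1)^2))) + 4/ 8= 0.65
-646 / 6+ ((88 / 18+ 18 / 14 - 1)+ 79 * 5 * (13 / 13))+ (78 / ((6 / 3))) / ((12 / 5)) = 77807 / 252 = 308.76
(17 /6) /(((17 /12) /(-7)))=-14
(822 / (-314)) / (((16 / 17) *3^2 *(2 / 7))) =-16303 / 15072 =-1.08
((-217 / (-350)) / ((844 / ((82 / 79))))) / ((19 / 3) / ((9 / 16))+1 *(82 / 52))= 446121 / 7510217950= 0.00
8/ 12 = 2/ 3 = 0.67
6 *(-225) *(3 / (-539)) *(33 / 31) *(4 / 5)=9720 / 1519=6.40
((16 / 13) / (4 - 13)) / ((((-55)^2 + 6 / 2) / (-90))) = 40 / 9841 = 0.00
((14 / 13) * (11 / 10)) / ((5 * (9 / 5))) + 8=4757 / 585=8.13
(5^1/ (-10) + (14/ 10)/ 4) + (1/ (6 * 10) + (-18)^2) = 4858/ 15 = 323.87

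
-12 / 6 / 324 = -1 / 162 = -0.01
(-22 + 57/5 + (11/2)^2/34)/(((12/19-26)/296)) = 4641909/40970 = 113.30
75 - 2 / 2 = 74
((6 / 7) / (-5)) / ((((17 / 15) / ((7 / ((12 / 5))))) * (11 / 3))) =-45 / 374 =-0.12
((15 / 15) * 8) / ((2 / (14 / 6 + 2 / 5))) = 164 / 15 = 10.93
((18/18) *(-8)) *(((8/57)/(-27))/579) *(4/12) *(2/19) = 128/50791617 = 0.00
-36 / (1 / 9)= -324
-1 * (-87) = 87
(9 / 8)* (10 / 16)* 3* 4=135 / 16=8.44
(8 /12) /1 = 2 /3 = 0.67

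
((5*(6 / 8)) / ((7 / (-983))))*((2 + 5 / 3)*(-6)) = 162195 / 14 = 11585.36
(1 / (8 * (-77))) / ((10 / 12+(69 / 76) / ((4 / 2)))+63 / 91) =-741 / 903595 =-0.00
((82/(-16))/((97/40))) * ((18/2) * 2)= -3690/97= -38.04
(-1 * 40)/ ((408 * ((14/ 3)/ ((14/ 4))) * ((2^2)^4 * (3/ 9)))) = -15/ 17408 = -0.00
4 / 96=1 / 24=0.04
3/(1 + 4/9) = 27/13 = 2.08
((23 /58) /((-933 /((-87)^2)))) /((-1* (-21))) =-667 /4354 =-0.15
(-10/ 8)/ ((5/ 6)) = -3/ 2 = -1.50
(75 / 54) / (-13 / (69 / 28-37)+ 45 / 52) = 1.12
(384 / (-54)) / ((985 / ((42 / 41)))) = -896 / 121155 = -0.01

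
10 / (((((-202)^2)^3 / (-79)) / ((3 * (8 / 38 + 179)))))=-4034925 / 645404251565408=-0.00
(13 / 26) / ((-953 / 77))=-77 / 1906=-0.04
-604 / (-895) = 604 / 895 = 0.67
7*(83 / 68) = 8.54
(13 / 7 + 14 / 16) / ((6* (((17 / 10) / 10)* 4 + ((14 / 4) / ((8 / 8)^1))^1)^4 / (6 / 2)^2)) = 179296875 / 13356208327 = 0.01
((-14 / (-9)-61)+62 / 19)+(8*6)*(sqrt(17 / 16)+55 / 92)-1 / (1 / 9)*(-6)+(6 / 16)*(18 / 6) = 77.12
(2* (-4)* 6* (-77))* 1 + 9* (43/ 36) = 14827/ 4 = 3706.75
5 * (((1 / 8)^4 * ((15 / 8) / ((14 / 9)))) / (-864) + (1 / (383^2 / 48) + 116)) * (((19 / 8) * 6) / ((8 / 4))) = 71191733815897455 / 17227231264768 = 4132.51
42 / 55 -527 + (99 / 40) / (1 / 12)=-54619 / 110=-496.54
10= 10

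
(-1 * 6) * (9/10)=-27/5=-5.40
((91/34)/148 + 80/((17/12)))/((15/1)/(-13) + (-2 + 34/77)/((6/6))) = -284535251/13661880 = -20.83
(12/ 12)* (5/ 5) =1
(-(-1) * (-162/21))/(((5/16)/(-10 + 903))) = -771552/35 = -22044.34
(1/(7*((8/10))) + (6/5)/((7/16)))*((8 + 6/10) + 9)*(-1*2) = -17996/175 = -102.83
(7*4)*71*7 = 13916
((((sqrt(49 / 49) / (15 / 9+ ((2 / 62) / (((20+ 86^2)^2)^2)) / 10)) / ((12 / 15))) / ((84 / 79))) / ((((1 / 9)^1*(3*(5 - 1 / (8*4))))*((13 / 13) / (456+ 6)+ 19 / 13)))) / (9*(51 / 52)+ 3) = 734422185120285443358720 / 29852955554209739457387643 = 0.02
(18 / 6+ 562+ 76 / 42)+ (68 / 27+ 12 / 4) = 108170 / 189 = 572.33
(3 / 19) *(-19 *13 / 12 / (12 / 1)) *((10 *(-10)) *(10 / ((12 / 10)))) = 8125 / 36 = 225.69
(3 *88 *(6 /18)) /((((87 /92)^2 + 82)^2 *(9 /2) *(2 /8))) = 50434064384 /4430397732201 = 0.01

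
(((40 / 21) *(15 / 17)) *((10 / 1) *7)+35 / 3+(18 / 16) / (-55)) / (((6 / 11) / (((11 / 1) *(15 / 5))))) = 31914751 / 4080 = 7822.24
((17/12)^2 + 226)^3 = 35394167353537/2985984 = 11853435.03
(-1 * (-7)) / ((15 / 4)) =28 / 15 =1.87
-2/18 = -1/9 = -0.11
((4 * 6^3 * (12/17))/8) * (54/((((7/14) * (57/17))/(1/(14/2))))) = 46656/133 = 350.80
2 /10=1 /5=0.20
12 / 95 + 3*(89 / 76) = 1383 / 380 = 3.64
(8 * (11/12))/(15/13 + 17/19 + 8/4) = 2717/1500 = 1.81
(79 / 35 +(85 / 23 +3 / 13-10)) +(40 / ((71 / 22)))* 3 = 24791931 / 743015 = 33.37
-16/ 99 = -0.16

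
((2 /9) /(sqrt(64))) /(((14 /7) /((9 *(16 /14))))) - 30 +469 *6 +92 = 20133 /7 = 2876.14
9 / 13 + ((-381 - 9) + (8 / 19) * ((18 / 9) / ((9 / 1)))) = -865223 / 2223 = -389.21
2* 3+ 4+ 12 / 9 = 34 / 3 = 11.33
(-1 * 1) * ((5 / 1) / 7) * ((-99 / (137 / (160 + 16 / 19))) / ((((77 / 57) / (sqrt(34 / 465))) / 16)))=440064 * sqrt(15810) / 208103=265.89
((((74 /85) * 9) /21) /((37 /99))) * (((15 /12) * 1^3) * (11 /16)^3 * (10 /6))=658845 /974848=0.68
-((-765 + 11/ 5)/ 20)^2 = -3636649/ 2500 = -1454.66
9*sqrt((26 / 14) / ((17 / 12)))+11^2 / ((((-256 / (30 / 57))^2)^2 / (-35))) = -2646875 / 34982777061376+18*sqrt(4641) / 119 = 10.30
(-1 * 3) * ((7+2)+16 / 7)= -237 / 7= -33.86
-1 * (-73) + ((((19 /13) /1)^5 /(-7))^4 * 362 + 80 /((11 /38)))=325042892272215461822134698625 /501940098258376793978173211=647.57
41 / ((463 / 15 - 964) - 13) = -615 / 14192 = -0.04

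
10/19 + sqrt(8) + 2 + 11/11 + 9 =2 *sqrt(2) + 238/19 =15.35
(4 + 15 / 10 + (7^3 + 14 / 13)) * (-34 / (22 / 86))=-6644059 / 143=-46461.95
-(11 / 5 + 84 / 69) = -393 / 115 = -3.42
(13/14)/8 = 13/112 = 0.12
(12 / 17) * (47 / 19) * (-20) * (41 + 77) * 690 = -918417600 / 323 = -2843398.14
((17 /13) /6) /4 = 17 /312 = 0.05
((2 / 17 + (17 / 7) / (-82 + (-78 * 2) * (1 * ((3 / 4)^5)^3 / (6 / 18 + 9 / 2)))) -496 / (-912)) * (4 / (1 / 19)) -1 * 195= -16833755908316005 / 114542942811171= -146.96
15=15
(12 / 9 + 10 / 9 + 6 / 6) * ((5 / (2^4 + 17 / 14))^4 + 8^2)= 6693574991024 / 30360623049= 220.47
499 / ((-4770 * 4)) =-0.03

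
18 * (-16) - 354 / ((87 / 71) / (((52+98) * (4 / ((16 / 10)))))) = -3150102 / 29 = -108624.21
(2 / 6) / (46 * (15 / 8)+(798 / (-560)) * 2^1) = 5 / 1251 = 0.00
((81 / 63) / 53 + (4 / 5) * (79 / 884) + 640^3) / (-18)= -53733621779627 / 3689595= -14563555.56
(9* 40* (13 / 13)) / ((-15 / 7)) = -168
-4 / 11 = -0.36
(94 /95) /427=94 /40565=0.00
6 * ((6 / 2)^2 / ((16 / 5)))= 135 / 8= 16.88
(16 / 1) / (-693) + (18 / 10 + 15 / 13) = 132016 / 45045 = 2.93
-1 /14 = -0.07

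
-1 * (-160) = 160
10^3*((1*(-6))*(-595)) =3570000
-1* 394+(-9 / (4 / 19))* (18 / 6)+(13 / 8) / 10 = -41767 / 80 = -522.09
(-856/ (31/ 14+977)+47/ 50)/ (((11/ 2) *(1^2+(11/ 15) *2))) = 135369/ 27897815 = 0.00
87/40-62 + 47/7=-14871/280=-53.11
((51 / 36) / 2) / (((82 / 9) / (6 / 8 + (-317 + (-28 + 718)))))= 76245 / 2624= 29.06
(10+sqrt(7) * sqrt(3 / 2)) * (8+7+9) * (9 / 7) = 108 * sqrt(42) / 7+2160 / 7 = 408.56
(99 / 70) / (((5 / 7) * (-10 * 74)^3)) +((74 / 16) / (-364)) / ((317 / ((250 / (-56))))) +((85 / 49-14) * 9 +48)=-127623889311125173 / 2045661927400000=-62.39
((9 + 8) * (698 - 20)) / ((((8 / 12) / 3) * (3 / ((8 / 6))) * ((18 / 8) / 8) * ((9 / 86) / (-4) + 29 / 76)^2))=10504162254848 / 16188987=648846.17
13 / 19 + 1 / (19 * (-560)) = 7279 / 10640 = 0.68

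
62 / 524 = 31 / 262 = 0.12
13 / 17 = 0.76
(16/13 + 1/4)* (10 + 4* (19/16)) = 4543/208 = 21.84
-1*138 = -138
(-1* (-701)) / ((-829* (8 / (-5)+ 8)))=-3505 / 26528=-0.13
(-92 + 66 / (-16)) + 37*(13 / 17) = -9225 / 136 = -67.83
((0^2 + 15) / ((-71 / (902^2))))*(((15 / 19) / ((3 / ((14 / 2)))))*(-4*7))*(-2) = -23919957600 / 1349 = -17731621.65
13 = 13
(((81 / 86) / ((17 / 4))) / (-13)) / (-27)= 6 / 9503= 0.00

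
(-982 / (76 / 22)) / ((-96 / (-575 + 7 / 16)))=-49651393 / 29184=-1701.32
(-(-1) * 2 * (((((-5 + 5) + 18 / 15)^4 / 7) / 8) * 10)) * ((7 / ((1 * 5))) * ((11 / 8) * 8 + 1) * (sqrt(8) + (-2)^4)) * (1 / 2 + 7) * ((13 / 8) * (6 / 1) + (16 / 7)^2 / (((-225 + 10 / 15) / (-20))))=7858870776 * sqrt(2) / 4122125 + 62870966208 / 4122125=17948.29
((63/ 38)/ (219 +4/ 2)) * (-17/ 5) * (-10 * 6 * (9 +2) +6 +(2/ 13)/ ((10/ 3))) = 2677941/ 160550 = 16.68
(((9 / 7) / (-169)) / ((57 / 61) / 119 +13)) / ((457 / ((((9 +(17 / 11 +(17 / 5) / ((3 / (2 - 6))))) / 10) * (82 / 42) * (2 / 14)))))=-2636054 / 12283555309025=-0.00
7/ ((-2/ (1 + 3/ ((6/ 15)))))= -119/ 4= -29.75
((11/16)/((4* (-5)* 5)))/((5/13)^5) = -4084223/5000000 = -0.82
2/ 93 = 0.02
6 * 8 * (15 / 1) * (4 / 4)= 720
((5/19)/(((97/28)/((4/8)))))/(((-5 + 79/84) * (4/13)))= -19110/628463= -0.03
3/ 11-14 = -151/ 11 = -13.73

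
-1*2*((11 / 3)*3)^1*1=-22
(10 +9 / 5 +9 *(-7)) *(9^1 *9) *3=-62208 / 5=-12441.60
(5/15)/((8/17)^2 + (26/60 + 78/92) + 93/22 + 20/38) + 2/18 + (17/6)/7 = 18698375315/32852957634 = 0.57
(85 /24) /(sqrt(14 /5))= 85 * sqrt(70) /336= 2.12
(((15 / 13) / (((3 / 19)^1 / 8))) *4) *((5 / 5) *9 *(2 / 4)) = 13680 / 13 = 1052.31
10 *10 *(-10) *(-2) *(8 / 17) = 16000 / 17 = 941.18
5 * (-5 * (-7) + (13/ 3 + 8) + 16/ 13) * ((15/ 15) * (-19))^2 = 87658.21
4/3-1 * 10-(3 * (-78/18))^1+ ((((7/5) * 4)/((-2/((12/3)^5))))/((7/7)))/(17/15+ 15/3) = -31957/69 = -463.14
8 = 8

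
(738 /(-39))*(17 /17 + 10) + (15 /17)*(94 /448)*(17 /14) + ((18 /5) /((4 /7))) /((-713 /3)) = -30223826391 /145337920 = -207.96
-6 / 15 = -2 / 5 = -0.40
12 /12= 1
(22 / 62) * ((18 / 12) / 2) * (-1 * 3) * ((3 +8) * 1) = -8.78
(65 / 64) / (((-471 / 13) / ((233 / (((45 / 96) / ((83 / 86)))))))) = -3268291 / 243036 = -13.45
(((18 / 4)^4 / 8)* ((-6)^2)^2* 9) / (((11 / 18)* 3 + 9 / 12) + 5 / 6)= 14348907 / 82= 174986.67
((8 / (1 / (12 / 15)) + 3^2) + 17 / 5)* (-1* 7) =-658 / 5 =-131.60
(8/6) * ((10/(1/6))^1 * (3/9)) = 80/3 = 26.67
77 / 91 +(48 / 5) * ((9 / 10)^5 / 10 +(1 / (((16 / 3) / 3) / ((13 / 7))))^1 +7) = 2236370377 / 28437500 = 78.64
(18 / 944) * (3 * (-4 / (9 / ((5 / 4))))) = -15 / 472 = -0.03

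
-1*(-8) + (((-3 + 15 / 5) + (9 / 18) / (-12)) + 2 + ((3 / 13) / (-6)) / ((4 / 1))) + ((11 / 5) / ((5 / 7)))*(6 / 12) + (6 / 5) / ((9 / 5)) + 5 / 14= 28466 / 2275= 12.51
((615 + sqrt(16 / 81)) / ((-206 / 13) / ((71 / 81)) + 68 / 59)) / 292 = -301637323 / 2422253880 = -0.12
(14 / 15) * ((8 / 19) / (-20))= -0.02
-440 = -440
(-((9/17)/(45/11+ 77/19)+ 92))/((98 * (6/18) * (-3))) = 2663809/2835532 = 0.94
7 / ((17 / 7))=2.88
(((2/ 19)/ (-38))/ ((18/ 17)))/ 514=-17/ 3339972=-0.00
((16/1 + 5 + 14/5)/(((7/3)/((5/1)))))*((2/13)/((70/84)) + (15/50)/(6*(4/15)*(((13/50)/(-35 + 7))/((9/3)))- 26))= 6025599/682630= 8.83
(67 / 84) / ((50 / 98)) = 469 / 300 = 1.56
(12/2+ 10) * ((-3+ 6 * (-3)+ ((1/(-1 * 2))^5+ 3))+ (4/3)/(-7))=-12245/42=-291.55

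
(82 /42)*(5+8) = 533 /21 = 25.38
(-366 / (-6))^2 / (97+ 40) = 3721 / 137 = 27.16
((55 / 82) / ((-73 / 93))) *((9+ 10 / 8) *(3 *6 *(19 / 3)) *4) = -291555 / 73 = -3993.90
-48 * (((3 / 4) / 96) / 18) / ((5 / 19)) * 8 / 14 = -19 / 420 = -0.05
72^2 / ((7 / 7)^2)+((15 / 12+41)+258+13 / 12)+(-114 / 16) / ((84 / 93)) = 5477.44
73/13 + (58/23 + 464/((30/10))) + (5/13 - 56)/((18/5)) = 20335/138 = 147.36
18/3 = 6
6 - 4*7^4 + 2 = -9596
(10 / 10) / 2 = 1 / 2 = 0.50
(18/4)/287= 0.02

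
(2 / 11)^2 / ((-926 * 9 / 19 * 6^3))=-19 / 54454356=-0.00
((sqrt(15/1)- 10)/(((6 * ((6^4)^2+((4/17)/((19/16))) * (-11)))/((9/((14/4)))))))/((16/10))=-24225/15190427392+4845 * sqrt(15)/30380854784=-0.00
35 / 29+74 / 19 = 2811 / 551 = 5.10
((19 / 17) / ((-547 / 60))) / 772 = -285 / 1794707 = -0.00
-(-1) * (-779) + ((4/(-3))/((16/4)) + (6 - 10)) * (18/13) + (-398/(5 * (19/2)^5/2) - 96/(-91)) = -883214450757/1126625045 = -783.95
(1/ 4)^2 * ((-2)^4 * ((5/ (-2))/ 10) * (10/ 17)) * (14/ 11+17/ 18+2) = -4175/ 6732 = -0.62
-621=-621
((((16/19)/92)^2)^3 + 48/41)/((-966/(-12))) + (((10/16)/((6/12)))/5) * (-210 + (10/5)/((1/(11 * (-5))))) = -3677133384043972044784/45972524675130802609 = -79.99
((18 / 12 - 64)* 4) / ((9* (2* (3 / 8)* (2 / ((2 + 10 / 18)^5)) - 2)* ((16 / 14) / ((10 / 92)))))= 48972175 / 36818244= 1.33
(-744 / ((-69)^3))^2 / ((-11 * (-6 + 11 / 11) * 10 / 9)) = 30752 / 366388825275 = 0.00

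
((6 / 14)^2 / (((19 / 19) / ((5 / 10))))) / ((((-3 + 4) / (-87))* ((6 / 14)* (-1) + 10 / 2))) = -783 / 448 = -1.75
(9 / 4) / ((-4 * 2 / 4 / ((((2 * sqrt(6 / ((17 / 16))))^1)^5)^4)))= -78426848938210222562869248 / 2015993900449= -38902324516330.67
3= 3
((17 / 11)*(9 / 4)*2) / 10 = 153 / 220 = 0.70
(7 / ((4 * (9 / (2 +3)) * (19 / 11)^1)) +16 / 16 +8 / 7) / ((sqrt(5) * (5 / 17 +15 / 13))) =572611 * sqrt(5) / 1532160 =0.84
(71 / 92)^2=5041 / 8464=0.60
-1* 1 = -1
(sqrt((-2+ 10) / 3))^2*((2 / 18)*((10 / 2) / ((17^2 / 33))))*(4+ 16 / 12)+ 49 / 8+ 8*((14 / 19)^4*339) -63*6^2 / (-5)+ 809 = 84161060728127 / 40675790520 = 2069.07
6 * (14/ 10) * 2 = 84/ 5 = 16.80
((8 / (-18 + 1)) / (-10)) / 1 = 4 / 85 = 0.05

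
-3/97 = -0.03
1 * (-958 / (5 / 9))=-8622 / 5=-1724.40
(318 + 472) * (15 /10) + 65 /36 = 42725 /36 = 1186.81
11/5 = 2.20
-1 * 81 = -81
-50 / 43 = -1.16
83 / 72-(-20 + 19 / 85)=128087 / 6120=20.93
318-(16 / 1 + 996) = -694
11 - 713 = -702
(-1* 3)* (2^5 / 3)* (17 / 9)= -544 / 9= -60.44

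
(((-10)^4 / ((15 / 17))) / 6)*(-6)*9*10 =-1020000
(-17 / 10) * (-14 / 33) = 119 / 165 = 0.72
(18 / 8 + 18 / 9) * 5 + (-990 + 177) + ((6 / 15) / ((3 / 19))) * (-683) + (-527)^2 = 16512419 / 60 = 275206.98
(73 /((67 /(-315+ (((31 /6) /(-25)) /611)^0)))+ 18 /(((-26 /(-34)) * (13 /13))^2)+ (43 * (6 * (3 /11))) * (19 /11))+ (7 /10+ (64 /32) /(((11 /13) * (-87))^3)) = -18766854940677527 /99242414232390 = -189.10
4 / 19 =0.21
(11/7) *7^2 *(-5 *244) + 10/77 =-7233370/77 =-93939.87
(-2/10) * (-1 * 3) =0.60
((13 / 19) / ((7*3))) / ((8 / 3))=13 / 1064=0.01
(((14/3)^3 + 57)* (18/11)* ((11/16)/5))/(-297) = -4283/35640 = -0.12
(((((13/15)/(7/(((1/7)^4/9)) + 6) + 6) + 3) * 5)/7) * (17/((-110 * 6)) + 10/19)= 3.22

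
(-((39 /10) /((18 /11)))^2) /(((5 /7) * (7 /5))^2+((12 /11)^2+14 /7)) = -14641 /10800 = -1.36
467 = 467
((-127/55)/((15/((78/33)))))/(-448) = 1651/2032800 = 0.00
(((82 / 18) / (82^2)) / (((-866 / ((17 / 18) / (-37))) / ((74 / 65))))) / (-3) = -17 / 2243269080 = -0.00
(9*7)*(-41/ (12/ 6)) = -2583/ 2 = -1291.50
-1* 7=-7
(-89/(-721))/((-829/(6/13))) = -534/7770217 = -0.00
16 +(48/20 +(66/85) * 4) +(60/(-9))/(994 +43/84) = 152661692/7100815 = 21.50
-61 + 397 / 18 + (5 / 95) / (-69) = -306343 / 7866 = -38.95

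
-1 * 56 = -56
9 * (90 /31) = 810 /31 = 26.13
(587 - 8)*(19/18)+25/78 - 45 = 566.49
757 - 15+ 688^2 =474086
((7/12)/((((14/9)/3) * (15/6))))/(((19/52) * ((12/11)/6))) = 1287/190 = 6.77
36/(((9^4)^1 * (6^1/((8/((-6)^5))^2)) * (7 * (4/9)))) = 1/3214155168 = 0.00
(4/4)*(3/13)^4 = 81/28561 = 0.00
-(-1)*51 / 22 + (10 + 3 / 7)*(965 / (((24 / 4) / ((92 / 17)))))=9079.26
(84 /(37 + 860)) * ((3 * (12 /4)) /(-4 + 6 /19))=-342 /1495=-0.23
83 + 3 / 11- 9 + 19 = 1026 / 11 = 93.27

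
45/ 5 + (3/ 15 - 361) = -1759/ 5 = -351.80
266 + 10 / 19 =5064 / 19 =266.53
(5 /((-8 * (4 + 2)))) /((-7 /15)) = 25 /112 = 0.22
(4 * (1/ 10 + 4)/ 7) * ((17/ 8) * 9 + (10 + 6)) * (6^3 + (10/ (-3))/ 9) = 33537631/ 1890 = 17744.78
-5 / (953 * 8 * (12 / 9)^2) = -45 / 121984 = -0.00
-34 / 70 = -17 / 35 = -0.49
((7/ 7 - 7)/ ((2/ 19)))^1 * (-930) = 53010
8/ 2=4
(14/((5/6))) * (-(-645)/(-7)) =-1548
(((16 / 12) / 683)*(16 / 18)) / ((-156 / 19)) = -152 / 719199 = -0.00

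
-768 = -768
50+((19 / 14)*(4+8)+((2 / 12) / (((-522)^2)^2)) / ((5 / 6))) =172254270193927 / 2598663558960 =66.29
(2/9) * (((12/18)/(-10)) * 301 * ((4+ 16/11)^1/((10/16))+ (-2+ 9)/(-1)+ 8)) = -64414/1485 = -43.38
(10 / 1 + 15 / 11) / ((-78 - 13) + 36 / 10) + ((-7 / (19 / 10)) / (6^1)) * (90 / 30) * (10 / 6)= -46150 / 14421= -3.20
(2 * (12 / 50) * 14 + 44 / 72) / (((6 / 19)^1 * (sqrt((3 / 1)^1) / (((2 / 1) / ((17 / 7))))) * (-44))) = -438767 * sqrt(3) / 3029400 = -0.25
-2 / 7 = -0.29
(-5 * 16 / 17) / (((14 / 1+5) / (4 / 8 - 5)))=360 / 323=1.11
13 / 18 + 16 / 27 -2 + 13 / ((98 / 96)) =31883 / 2646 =12.05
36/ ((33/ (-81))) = -88.36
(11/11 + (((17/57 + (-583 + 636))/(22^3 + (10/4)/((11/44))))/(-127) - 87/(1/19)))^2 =4061333939336669756761/1488156459310161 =2729104.13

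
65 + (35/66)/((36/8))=19340/297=65.12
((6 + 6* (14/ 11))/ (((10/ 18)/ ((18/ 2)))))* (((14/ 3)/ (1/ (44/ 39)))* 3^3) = 408240/ 13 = 31403.08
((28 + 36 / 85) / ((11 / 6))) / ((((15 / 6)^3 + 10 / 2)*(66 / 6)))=38656 / 565675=0.07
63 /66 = 21 /22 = 0.95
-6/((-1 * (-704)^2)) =3/247808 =0.00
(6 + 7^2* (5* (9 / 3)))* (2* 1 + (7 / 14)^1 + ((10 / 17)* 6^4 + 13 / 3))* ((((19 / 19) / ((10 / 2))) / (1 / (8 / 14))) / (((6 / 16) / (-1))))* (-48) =4960993024 / 595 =8337803.40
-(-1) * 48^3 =110592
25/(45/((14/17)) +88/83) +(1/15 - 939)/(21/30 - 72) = 1885368086/138451053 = 13.62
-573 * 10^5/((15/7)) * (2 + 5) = -187180000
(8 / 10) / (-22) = -2 / 55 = -0.04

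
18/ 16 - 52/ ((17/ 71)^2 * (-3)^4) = -1886375/ 187272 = -10.07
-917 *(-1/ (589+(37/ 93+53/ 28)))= 2387868/ 1539721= 1.55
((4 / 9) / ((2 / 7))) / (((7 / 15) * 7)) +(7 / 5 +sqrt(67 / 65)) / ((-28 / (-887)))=887 * sqrt(4355) / 1820 +18827 / 420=76.99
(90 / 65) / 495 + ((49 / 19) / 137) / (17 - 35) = 58673 / 33500610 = 0.00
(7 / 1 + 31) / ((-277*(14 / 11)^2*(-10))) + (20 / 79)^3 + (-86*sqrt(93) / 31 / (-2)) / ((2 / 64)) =3305176661 / 133840366940 + 1376*sqrt(93) / 31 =428.08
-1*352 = -352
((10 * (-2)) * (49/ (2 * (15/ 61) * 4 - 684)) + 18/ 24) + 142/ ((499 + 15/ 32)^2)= 23248229096519/ 10628003447556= 2.19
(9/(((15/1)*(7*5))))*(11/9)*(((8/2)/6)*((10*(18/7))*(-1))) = -88/245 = -0.36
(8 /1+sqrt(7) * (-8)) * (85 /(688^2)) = 85 /59168 -85 * sqrt(7) /59168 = -0.00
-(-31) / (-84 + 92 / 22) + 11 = 9317 / 878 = 10.61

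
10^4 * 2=20000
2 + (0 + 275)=277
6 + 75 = 81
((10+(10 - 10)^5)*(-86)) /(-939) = 860 /939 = 0.92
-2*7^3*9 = -6174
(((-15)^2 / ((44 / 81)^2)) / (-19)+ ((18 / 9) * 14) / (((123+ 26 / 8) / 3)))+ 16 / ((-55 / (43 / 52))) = -9588836581 / 241486960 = -39.71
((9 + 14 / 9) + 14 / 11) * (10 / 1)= 11710 / 99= 118.28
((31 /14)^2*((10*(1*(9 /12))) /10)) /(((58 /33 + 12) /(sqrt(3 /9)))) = 31713*sqrt(3) /355936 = 0.15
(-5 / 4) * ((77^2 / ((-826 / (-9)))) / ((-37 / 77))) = 2934855 / 17464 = 168.05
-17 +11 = -6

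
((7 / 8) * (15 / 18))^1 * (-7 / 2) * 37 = -9065 / 96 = -94.43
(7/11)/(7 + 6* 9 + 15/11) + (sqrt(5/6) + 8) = sqrt(30)/6 + 785/98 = 8.92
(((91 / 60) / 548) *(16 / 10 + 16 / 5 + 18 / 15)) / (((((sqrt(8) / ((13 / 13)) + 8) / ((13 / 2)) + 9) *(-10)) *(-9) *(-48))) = -157339 / 418004755200 + 1183 *sqrt(2) / 104501188800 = -0.00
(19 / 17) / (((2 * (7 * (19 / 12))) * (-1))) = -6 / 119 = -0.05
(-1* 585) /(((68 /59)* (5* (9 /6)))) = -2301 /34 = -67.68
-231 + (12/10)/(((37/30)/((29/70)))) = -298623/1295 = -230.60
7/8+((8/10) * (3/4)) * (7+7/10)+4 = 1899/200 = 9.50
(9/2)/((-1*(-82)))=9/164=0.05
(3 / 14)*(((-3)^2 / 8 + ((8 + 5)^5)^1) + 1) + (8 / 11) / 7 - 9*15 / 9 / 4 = 98017421 / 1232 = 79559.59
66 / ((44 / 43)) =129 / 2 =64.50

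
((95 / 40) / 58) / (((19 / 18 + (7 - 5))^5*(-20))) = -1121931 / 145952468750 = -0.00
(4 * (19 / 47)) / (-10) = -38 / 235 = -0.16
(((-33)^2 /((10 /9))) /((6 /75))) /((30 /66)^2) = 1185921 /20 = 59296.05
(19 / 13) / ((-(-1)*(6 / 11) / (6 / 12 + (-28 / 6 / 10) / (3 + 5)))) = 11077 / 9360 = 1.18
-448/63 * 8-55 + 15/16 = -110.95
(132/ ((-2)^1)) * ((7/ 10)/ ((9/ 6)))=-154/ 5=-30.80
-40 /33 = -1.21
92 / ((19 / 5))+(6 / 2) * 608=35116 / 19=1848.21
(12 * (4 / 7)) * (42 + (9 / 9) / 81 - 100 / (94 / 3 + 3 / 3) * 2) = 643408 / 2619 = 245.67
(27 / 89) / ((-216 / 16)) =-2 / 89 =-0.02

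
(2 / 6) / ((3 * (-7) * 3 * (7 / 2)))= -0.00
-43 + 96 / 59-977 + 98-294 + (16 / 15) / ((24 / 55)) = -643534 / 531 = -1211.93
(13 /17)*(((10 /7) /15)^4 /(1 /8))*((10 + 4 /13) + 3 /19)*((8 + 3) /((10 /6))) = 727936 /20939121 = 0.03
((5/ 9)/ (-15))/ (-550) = 1/ 14850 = 0.00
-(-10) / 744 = 5 / 372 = 0.01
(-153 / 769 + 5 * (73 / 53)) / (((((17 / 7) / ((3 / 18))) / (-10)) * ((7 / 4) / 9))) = -16354560 / 692869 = -23.60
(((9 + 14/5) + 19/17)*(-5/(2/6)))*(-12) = 39528/17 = 2325.18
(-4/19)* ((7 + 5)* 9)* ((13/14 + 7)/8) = -2997/133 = -22.53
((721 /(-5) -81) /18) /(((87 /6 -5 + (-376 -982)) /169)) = 190294 /121365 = 1.57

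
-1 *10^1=-10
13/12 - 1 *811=-9719/12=-809.92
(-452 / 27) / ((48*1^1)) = -113 / 324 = -0.35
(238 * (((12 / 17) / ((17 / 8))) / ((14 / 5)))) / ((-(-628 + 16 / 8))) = 240 / 5321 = 0.05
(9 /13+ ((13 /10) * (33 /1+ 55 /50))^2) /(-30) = -255559357 /3900000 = -65.53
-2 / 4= -1 / 2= -0.50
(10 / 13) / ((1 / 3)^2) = 6.92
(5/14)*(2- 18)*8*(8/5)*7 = -512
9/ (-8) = -9/ 8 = -1.12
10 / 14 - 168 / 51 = -2.58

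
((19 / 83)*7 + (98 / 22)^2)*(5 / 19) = 1076880 / 190817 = 5.64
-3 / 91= -0.03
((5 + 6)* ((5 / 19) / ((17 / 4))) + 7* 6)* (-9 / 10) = -38.41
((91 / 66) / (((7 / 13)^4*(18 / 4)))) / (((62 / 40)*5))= 1485172 / 3158001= 0.47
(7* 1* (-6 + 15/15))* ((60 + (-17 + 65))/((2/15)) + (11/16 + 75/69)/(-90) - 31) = -180598789/6624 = -27264.31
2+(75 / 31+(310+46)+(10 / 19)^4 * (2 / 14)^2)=360.42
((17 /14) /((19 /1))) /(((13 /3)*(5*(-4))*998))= -51 /69021680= -0.00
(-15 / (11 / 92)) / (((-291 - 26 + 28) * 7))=1380 / 22253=0.06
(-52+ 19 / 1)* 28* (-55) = 50820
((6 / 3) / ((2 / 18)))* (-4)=-72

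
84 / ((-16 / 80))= -420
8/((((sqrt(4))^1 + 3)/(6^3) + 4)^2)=373248/755161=0.49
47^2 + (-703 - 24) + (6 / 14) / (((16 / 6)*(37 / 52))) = 767793 / 518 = 1482.23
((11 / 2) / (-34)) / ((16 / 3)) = -33 / 1088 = -0.03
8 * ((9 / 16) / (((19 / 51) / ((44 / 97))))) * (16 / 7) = 161568 / 12901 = 12.52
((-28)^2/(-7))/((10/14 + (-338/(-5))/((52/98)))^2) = -0.01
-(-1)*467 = 467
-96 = -96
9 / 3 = 3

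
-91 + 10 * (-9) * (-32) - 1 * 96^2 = -6427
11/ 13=0.85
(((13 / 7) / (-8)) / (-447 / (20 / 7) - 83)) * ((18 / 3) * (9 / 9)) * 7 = 195 / 4789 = 0.04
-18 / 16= -9 / 8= -1.12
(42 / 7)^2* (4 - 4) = 0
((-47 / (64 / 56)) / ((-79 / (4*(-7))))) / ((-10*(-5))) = -2303 / 7900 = -0.29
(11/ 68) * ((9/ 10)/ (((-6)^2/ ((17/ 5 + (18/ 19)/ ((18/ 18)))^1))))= 0.02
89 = 89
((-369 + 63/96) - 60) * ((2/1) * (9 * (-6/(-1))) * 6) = -1110267/4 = -277566.75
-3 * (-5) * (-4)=-60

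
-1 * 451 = -451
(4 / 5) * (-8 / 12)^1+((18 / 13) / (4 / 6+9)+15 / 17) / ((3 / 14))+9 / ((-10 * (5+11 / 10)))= 24073903 / 5864235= 4.11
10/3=3.33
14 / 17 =0.82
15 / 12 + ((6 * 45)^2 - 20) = 291525 / 4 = 72881.25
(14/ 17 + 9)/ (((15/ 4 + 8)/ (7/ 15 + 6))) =64796/ 11985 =5.41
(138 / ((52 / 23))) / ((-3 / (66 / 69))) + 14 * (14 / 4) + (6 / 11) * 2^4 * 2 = 46.99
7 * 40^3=448000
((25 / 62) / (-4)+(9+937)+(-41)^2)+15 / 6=652091 / 248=2629.40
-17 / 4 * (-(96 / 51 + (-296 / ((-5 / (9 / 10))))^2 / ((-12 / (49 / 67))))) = -30455179 / 41875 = -727.29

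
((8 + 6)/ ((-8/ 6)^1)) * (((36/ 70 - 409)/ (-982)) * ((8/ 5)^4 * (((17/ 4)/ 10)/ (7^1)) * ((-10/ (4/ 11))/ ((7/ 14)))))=1026638976/ 10740625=95.58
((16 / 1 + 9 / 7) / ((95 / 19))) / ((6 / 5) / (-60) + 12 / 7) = 1210 / 593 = 2.04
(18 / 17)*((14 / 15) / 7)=12 / 85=0.14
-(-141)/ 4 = 141/ 4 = 35.25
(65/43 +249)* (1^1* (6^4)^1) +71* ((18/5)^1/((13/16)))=908312544/2795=324977.65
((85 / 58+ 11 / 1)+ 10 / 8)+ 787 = 92883 / 116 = 800.72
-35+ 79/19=-586/19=-30.84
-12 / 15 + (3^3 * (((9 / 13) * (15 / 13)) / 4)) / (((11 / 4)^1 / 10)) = 174814 / 9295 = 18.81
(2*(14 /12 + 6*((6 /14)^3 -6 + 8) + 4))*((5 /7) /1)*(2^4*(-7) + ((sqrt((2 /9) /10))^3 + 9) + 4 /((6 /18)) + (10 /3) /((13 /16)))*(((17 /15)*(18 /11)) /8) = -2091409513 /4120116 + 617117*sqrt(5) /71309700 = -507.59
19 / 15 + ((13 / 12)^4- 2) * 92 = -1451933 / 25920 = -56.02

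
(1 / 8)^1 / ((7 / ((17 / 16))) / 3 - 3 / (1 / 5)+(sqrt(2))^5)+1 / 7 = 2512295 / 19217912 - 2601 * sqrt(2) / 686354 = 0.13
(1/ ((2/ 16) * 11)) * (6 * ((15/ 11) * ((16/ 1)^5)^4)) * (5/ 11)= 4352132950612665028942233600/ 1331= 3269821901286750585230829.00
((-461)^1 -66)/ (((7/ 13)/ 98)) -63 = -95977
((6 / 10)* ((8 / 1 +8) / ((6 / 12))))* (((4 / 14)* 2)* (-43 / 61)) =-16512 / 2135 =-7.73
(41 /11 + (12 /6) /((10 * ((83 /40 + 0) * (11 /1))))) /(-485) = -3411 /442805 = -0.01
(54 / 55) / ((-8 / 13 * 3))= -0.53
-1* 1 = -1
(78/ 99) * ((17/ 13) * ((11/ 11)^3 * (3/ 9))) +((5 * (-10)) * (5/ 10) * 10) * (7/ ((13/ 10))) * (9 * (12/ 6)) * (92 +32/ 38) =-55010331602/ 24453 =-2249635.28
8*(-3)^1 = -24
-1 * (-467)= 467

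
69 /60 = 23 /20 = 1.15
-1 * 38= -38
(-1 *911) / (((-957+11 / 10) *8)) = 4555 / 38236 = 0.12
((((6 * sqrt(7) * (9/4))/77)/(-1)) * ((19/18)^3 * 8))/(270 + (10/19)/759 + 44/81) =-8992149 * sqrt(7)/1474772152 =-0.02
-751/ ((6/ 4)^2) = -3004/ 9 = -333.78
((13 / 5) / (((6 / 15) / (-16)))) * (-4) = 416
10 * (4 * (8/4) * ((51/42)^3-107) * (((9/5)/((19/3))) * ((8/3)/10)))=-4157208/6517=-637.90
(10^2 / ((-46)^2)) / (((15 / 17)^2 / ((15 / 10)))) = 289 / 3174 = 0.09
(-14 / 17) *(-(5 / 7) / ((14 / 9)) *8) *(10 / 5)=720 / 119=6.05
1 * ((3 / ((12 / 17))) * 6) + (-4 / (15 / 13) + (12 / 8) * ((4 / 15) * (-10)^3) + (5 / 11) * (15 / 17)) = -2118143 / 5610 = -377.57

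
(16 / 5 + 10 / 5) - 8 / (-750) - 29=-8921 / 375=-23.79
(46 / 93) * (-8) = -368 / 93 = -3.96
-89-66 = -155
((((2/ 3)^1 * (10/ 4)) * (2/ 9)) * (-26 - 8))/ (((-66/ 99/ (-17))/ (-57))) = 54910/ 3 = 18303.33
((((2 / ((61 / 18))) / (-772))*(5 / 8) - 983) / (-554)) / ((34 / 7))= 648080419 / 1774049824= 0.37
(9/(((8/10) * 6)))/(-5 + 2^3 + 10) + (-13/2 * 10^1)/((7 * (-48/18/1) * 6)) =1055/1456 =0.72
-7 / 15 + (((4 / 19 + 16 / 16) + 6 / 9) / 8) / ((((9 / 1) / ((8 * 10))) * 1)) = 4153 / 2565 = 1.62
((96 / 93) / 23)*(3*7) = 672 / 713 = 0.94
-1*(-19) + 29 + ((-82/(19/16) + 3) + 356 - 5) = 6326/19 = 332.95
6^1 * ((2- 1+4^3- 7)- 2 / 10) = 346.80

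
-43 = -43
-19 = -19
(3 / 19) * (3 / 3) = 3 / 19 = 0.16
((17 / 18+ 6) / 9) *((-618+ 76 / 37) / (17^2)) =-1424375 / 866133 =-1.64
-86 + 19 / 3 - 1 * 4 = -251 / 3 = -83.67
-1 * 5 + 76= 71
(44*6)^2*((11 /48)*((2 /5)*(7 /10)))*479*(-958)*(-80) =164175498009.60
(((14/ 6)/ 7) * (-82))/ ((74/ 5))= -205/ 111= -1.85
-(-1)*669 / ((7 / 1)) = 669 / 7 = 95.57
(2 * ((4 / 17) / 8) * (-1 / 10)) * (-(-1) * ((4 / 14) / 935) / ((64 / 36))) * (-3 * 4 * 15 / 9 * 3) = 0.00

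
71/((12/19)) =112.42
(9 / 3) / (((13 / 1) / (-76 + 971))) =2685 / 13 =206.54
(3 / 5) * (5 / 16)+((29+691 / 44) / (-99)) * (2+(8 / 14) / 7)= -30593 / 40656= -0.75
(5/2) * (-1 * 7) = -35/2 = -17.50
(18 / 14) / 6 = 3 / 14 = 0.21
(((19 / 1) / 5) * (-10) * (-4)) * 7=1064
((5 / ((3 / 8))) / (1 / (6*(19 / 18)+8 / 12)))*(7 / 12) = 490 / 9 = 54.44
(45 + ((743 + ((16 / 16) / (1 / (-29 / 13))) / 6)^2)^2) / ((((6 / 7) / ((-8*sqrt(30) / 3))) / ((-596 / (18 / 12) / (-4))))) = -11742173099891677825235*sqrt(30) / 124925814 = -514821787028022.42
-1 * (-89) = 89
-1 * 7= -7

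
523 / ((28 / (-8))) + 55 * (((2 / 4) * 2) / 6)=-5891 / 42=-140.26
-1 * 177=-177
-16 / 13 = -1.23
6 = 6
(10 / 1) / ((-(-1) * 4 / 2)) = 5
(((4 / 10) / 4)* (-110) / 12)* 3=-11 / 4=-2.75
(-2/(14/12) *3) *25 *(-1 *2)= 1800/7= 257.14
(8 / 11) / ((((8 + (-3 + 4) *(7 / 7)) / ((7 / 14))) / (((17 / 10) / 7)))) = 34 / 3465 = 0.01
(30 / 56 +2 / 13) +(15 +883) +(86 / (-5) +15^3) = 7746811 / 1820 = 4256.49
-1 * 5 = -5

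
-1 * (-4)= 4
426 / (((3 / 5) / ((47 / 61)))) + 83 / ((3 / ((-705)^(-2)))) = 547.05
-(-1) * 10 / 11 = 10 / 11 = 0.91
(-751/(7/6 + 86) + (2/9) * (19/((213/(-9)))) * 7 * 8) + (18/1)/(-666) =-76802113/4121763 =-18.63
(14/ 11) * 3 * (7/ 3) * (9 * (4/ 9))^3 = 6272/ 11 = 570.18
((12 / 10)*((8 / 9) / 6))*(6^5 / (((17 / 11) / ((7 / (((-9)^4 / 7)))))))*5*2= 275968 / 4131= 66.80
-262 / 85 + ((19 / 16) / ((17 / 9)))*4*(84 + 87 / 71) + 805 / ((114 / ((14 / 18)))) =2683902511 / 12383820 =216.73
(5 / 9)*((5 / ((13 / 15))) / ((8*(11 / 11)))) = 125 / 312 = 0.40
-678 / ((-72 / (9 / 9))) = 113 / 12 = 9.42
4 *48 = 192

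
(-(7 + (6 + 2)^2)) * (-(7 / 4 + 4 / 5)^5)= 24496792821 / 3200000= 7655.25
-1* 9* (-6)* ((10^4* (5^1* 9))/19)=24300000/19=1278947.37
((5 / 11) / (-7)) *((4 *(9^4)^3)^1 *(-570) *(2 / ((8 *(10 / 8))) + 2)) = 643939343176680 / 7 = 91991334739525.71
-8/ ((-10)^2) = -2/ 25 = -0.08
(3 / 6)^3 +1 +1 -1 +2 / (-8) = 7 / 8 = 0.88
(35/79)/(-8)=-35/632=-0.06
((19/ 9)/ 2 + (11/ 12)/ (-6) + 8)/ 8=641/ 576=1.11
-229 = -229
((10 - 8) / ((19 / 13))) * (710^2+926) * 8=105045408 / 19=5528705.68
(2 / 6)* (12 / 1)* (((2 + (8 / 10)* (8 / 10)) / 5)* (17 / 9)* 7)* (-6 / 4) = -5236 / 125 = -41.89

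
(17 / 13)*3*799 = 40749 / 13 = 3134.54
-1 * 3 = -3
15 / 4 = 3.75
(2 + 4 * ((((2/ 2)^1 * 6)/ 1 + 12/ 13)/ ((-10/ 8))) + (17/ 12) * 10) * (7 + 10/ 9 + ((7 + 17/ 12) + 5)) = -361925/ 2808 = -128.89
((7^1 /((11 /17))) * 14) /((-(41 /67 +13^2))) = -55811 /62502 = -0.89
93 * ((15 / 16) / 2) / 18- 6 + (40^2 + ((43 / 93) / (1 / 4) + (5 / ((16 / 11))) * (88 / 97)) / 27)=1596.61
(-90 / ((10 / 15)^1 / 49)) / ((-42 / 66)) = 10395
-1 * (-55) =55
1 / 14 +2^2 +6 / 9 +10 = 619 / 42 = 14.74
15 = 15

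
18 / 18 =1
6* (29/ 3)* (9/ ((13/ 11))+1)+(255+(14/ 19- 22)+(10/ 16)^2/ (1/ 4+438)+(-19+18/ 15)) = 24788909371/ 34639280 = 715.63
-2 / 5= -0.40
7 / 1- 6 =1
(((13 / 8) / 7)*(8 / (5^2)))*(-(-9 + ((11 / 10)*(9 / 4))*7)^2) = -1441557 / 280000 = -5.15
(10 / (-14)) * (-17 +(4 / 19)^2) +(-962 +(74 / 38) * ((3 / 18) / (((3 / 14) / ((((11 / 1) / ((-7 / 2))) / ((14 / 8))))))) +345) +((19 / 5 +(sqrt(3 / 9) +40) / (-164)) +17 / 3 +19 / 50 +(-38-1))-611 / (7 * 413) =-637.22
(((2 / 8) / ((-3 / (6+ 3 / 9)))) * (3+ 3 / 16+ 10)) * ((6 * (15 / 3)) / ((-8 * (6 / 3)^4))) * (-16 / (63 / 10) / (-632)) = 100225 / 15289344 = 0.01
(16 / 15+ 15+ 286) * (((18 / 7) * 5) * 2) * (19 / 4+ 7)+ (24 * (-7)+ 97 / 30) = 19131529 / 210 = 91102.52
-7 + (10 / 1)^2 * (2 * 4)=793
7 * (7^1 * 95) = 4655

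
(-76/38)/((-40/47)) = 47/20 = 2.35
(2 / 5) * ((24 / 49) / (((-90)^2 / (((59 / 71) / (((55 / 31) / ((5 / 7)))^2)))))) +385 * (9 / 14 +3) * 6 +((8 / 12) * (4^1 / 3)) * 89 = 591326843093171 / 69616094625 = 8494.11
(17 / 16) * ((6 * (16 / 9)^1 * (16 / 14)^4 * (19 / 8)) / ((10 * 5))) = 165376 / 180075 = 0.92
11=11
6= 6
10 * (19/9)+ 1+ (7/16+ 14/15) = 16907/720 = 23.48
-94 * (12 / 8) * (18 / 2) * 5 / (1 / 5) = -31725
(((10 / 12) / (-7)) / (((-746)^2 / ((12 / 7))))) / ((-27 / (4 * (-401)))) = -4010 / 184067667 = -0.00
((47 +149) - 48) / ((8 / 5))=185 / 2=92.50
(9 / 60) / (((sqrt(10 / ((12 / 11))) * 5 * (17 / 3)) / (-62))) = -279 * sqrt(330) / 46750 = -0.11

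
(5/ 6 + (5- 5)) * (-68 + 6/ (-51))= -965/ 17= -56.76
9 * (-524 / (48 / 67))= -26331 / 4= -6582.75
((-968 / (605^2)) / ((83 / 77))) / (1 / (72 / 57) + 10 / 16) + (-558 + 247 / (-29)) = -6374882213 / 11252725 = -566.52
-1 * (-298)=298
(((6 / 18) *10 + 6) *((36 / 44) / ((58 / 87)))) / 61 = 126 / 671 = 0.19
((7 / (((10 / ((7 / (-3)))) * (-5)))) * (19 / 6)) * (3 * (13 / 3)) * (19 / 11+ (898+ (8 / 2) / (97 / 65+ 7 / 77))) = 8498472437 / 700425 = 12133.31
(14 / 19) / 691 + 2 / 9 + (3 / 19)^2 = 557267 / 2245059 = 0.25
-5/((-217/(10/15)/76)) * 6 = 1520/217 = 7.00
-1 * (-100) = 100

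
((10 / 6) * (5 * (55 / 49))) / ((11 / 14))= 250 / 21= 11.90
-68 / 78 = -34 / 39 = -0.87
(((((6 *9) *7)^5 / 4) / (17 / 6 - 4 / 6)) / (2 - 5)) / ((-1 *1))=3858593279184 / 13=296814867629.54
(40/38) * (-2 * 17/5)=-7.16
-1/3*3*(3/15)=-1/5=-0.20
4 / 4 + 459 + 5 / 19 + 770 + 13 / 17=397622 / 323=1231.03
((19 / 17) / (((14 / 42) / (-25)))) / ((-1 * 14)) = 1425 / 238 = 5.99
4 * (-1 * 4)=-16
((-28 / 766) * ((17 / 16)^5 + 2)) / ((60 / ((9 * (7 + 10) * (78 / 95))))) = -48967316307 / 190762188800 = -0.26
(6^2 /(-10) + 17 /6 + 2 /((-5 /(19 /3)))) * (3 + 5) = -26.40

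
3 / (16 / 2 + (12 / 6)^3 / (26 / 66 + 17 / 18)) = 795 / 3704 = 0.21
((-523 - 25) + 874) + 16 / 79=25770 / 79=326.20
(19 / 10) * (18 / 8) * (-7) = -1197 / 40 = -29.92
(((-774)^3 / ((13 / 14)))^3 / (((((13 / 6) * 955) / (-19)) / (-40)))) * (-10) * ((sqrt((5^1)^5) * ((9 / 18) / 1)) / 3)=10395283784757799250595605372928000 * sqrt(5) / 5455151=4261029839159306741852377000.00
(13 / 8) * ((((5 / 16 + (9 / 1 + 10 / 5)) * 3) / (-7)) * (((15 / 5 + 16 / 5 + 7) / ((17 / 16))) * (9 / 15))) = -698841 / 11900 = -58.73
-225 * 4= -900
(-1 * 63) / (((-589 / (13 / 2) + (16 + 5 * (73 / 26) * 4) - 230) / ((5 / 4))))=819 / 2584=0.32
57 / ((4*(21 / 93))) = 1767 / 28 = 63.11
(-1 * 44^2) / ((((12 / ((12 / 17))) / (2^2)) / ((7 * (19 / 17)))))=-1029952 / 289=-3563.85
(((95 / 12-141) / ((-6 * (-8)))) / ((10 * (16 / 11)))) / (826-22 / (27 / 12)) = -17567 / 75223040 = -0.00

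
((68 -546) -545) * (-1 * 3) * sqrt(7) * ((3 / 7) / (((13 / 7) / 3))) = 27621 * sqrt(7) / 13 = 5621.41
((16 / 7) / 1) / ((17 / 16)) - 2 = 18 / 119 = 0.15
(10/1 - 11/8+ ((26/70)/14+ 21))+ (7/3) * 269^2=992967271/5880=168871.98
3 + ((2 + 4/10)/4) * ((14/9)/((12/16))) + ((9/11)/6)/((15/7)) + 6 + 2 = 12.31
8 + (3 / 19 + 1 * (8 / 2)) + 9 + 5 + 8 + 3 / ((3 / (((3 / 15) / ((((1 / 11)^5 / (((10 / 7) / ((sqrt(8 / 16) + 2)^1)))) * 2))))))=12271677 / 931 - 161051 * sqrt(2) / 49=8533.00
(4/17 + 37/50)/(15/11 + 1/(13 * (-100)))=237094/331313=0.72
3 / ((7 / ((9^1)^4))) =19683 / 7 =2811.86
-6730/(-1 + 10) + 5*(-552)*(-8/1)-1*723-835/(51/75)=2965336/153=19381.28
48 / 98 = 24 / 49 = 0.49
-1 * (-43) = 43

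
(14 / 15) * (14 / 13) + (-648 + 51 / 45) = -41981 / 65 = -645.86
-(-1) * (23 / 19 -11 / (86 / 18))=-1.09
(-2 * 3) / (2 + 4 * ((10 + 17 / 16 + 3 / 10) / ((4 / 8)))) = -60 / 929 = -0.06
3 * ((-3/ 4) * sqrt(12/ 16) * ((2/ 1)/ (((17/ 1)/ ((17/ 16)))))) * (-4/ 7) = 9 * sqrt(3)/ 112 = 0.14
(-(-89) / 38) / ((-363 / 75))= -2225 / 4598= -0.48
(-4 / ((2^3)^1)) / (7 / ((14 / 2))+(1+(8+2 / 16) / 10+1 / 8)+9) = -8 / 191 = -0.04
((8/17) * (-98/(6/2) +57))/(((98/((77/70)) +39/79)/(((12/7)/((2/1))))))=1014992/9264031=0.11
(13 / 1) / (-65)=-1 / 5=-0.20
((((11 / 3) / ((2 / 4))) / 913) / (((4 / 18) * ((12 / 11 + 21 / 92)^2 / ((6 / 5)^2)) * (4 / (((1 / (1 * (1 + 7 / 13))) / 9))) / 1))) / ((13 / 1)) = 256036 / 6163528125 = 0.00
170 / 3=56.67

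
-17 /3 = -5.67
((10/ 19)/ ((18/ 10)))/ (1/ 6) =100/ 57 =1.75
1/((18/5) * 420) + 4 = 6049/1512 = 4.00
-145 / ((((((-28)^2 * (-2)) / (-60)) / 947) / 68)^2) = -8455675757625 / 9604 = -880432711.12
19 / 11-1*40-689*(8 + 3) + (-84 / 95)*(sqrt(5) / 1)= -83790 / 11-84*sqrt(5) / 95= -7619.25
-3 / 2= -1.50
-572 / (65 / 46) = -404.80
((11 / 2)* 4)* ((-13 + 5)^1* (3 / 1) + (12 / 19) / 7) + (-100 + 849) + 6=30455 / 133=228.98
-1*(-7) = 7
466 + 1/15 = 6991/15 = 466.07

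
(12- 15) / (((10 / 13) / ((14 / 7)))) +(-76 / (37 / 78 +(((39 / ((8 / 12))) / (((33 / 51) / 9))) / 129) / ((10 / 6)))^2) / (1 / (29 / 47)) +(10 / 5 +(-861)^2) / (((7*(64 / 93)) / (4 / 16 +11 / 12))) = 208326022503738995951 / 1160404610103680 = 179528.78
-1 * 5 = -5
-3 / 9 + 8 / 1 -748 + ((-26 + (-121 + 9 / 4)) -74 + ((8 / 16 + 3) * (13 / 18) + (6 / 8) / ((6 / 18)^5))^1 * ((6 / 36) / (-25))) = -2592851 / 2700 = -960.32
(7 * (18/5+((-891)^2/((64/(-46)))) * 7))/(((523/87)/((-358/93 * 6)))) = 69666055370919/648520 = 107423140.95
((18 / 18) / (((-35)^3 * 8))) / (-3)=1 / 1029000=0.00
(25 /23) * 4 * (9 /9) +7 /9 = 1061 /207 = 5.13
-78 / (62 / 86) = -3354 / 31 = -108.19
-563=-563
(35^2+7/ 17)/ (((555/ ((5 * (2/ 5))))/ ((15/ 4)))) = 10416/ 629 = 16.56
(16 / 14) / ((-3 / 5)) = -40 / 21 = -1.90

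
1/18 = 0.06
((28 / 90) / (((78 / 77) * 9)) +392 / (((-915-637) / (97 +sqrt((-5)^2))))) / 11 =-39419422 / 16853265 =-2.34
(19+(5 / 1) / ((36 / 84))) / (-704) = -23 / 528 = -0.04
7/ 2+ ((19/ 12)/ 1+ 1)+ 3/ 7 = 547/ 84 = 6.51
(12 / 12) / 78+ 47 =3667 / 78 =47.01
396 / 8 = 99 / 2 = 49.50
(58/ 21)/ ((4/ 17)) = 493/ 42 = 11.74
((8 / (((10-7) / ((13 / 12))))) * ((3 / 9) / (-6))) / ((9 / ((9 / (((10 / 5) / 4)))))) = -26 / 81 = -0.32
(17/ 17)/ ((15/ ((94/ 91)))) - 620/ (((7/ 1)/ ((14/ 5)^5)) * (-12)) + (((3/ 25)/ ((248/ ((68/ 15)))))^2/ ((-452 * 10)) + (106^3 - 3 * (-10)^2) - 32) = 1191954.36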